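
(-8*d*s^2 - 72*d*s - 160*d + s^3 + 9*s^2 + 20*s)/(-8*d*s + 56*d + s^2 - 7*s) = (s^2 + 9*s + 20)/(s - 7)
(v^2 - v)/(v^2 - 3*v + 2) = v/(v - 2)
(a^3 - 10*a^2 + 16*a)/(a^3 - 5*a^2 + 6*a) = (a - 8)/(a - 3)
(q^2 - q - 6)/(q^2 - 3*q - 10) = (q - 3)/(q - 5)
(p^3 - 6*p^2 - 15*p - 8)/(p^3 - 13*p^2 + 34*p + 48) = (p + 1)/(p - 6)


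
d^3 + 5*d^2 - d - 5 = (d - 1)*(d + 1)*(d + 5)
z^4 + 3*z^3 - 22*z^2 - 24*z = z*(z - 4)*(z + 1)*(z + 6)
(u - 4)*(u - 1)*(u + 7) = u^3 + 2*u^2 - 31*u + 28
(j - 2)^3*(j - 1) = j^4 - 7*j^3 + 18*j^2 - 20*j + 8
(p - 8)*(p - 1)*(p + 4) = p^3 - 5*p^2 - 28*p + 32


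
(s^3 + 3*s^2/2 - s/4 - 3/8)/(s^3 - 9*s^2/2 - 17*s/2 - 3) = (s^2 + s - 3/4)/(s^2 - 5*s - 6)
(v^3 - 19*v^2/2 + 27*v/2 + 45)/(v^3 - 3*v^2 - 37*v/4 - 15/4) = 2*(v - 6)/(2*v + 1)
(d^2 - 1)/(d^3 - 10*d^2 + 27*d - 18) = (d + 1)/(d^2 - 9*d + 18)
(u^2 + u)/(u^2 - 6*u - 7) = u/(u - 7)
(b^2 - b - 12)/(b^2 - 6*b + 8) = (b + 3)/(b - 2)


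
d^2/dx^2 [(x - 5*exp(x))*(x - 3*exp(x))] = -8*x*exp(x) + 60*exp(2*x) - 16*exp(x) + 2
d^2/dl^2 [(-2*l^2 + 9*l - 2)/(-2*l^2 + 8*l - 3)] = 4*(-2*l^3 - 6*l^2 + 33*l - 41)/(8*l^6 - 96*l^5 + 420*l^4 - 800*l^3 + 630*l^2 - 216*l + 27)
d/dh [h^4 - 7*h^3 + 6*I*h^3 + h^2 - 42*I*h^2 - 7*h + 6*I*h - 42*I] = 4*h^3 + h^2*(-21 + 18*I) + h*(2 - 84*I) - 7 + 6*I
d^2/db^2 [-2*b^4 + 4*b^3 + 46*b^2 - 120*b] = -24*b^2 + 24*b + 92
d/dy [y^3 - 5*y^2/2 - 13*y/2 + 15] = 3*y^2 - 5*y - 13/2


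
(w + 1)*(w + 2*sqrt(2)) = w^2 + w + 2*sqrt(2)*w + 2*sqrt(2)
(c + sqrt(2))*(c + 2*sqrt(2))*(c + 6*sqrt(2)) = c^3 + 9*sqrt(2)*c^2 + 40*c + 24*sqrt(2)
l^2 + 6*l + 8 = (l + 2)*(l + 4)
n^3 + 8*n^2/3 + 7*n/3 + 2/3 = (n + 2/3)*(n + 1)^2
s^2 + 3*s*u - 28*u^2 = (s - 4*u)*(s + 7*u)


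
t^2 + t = t*(t + 1)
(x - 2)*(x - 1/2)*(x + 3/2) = x^3 - x^2 - 11*x/4 + 3/2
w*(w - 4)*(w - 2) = w^3 - 6*w^2 + 8*w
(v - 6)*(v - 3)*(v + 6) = v^3 - 3*v^2 - 36*v + 108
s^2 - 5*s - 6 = (s - 6)*(s + 1)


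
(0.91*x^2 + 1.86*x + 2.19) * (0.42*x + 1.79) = 0.3822*x^3 + 2.4101*x^2 + 4.2492*x + 3.9201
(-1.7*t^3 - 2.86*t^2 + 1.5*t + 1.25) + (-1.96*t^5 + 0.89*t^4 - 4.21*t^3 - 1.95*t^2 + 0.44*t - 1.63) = -1.96*t^5 + 0.89*t^4 - 5.91*t^3 - 4.81*t^2 + 1.94*t - 0.38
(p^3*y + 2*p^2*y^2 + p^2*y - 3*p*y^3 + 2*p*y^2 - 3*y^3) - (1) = p^3*y + 2*p^2*y^2 + p^2*y - 3*p*y^3 + 2*p*y^2 - 3*y^3 - 1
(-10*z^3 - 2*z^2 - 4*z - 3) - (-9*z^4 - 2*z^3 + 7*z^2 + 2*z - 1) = 9*z^4 - 8*z^3 - 9*z^2 - 6*z - 2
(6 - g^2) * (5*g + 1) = -5*g^3 - g^2 + 30*g + 6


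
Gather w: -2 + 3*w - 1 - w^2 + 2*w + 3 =-w^2 + 5*w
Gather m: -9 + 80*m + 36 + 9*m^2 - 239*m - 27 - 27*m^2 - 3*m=-18*m^2 - 162*m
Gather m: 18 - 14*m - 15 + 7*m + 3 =6 - 7*m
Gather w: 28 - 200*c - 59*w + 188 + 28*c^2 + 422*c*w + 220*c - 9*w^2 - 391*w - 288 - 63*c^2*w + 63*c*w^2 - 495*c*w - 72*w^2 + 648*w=28*c^2 + 20*c + w^2*(63*c - 81) + w*(-63*c^2 - 73*c + 198) - 72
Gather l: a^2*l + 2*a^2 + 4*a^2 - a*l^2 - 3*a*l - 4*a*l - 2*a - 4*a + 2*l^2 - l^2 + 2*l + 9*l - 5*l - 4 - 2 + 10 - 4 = 6*a^2 - 6*a + l^2*(1 - a) + l*(a^2 - 7*a + 6)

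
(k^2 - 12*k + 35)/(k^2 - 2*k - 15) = (k - 7)/(k + 3)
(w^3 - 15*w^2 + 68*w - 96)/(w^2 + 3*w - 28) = (w^2 - 11*w + 24)/(w + 7)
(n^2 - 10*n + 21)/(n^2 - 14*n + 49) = (n - 3)/(n - 7)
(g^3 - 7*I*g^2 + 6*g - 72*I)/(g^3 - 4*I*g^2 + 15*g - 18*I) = (g - 4*I)/(g - I)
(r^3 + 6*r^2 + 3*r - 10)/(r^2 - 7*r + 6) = (r^2 + 7*r + 10)/(r - 6)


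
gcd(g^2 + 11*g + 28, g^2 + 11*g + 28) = g^2 + 11*g + 28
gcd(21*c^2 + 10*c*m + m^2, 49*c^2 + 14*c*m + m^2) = 7*c + m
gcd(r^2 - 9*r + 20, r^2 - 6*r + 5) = r - 5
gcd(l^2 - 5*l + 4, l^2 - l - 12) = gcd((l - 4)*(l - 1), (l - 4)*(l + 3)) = l - 4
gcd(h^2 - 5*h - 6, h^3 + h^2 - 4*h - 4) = h + 1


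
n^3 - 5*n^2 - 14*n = n*(n - 7)*(n + 2)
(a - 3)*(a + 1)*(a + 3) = a^3 + a^2 - 9*a - 9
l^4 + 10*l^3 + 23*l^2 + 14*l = l*(l + 1)*(l + 2)*(l + 7)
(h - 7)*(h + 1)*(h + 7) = h^3 + h^2 - 49*h - 49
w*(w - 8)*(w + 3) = w^3 - 5*w^2 - 24*w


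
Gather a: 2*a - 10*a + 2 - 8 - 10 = -8*a - 16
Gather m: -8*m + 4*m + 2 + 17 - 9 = 10 - 4*m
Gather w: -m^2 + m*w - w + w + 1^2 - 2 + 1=-m^2 + m*w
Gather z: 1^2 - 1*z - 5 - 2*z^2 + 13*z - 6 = -2*z^2 + 12*z - 10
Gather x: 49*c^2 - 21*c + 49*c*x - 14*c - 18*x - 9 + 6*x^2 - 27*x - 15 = 49*c^2 - 35*c + 6*x^2 + x*(49*c - 45) - 24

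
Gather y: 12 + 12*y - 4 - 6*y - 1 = 6*y + 7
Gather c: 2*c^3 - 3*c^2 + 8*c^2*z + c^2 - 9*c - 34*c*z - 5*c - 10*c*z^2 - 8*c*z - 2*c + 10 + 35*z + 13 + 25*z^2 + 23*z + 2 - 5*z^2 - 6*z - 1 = 2*c^3 + c^2*(8*z - 2) + c*(-10*z^2 - 42*z - 16) + 20*z^2 + 52*z + 24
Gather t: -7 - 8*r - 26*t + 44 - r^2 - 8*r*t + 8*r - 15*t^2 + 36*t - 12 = -r^2 - 15*t^2 + t*(10 - 8*r) + 25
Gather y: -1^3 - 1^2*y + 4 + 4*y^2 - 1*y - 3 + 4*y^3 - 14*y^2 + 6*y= 4*y^3 - 10*y^2 + 4*y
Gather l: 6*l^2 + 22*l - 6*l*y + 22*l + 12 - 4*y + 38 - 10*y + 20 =6*l^2 + l*(44 - 6*y) - 14*y + 70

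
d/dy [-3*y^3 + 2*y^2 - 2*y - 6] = -9*y^2 + 4*y - 2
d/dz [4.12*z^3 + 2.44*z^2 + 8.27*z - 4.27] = 12.36*z^2 + 4.88*z + 8.27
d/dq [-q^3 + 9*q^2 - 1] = 3*q*(6 - q)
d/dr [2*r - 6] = 2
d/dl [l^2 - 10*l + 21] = 2*l - 10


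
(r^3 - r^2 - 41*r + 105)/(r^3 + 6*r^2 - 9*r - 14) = (r^2 - 8*r + 15)/(r^2 - r - 2)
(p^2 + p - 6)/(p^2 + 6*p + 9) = (p - 2)/(p + 3)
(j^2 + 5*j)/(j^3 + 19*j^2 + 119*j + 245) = j/(j^2 + 14*j + 49)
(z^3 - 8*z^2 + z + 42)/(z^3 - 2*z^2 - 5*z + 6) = (z - 7)/(z - 1)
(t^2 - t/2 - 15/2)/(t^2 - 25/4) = 2*(t - 3)/(2*t - 5)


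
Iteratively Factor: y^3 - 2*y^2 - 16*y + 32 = (y + 4)*(y^2 - 6*y + 8) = (y - 2)*(y + 4)*(y - 4)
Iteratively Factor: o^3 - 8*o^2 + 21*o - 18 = (o - 2)*(o^2 - 6*o + 9) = (o - 3)*(o - 2)*(o - 3)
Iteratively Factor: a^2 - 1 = (a - 1)*(a + 1)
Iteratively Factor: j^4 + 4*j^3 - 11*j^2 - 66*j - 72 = (j + 3)*(j^3 + j^2 - 14*j - 24) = (j + 2)*(j + 3)*(j^2 - j - 12) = (j + 2)*(j + 3)^2*(j - 4)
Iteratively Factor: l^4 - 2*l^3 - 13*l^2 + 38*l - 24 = (l - 3)*(l^3 + l^2 - 10*l + 8) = (l - 3)*(l - 2)*(l^2 + 3*l - 4) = (l - 3)*(l - 2)*(l + 4)*(l - 1)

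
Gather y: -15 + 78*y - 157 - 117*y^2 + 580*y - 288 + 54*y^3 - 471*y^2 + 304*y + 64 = 54*y^3 - 588*y^2 + 962*y - 396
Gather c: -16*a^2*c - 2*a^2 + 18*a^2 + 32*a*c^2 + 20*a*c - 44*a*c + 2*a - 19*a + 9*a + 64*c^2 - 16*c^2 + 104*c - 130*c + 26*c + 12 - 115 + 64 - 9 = 16*a^2 - 8*a + c^2*(32*a + 48) + c*(-16*a^2 - 24*a) - 48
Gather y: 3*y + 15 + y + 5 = 4*y + 20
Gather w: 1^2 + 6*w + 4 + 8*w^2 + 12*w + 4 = 8*w^2 + 18*w + 9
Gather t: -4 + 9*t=9*t - 4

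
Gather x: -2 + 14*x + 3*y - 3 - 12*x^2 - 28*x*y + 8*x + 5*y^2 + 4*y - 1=-12*x^2 + x*(22 - 28*y) + 5*y^2 + 7*y - 6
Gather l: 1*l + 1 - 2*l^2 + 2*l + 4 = -2*l^2 + 3*l + 5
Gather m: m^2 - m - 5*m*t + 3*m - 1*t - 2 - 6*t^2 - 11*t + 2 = m^2 + m*(2 - 5*t) - 6*t^2 - 12*t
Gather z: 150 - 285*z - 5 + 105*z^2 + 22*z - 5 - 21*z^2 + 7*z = 84*z^2 - 256*z + 140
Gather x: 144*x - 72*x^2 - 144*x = -72*x^2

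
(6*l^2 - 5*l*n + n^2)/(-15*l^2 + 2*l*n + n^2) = (-2*l + n)/(5*l + n)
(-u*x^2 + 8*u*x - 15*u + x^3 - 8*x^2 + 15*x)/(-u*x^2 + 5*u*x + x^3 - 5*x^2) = (x - 3)/x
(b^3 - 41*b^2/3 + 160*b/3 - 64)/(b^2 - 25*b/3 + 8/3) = (3*b^2 - 17*b + 24)/(3*b - 1)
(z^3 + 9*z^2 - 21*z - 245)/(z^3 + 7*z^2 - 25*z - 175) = (z + 7)/(z + 5)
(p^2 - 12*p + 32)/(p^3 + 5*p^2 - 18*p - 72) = (p - 8)/(p^2 + 9*p + 18)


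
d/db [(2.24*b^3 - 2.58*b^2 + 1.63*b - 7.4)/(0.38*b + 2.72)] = (1.7024*b^3 + 17.298*b^2 - 14.0352*b + 7.2456)/(0.1444*b^2 + 2.0672*b + 7.3984)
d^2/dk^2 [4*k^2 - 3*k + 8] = 8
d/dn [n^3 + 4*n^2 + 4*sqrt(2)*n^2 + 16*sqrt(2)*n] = 3*n^2 + 8*n + 8*sqrt(2)*n + 16*sqrt(2)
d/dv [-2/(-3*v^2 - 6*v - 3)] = 4*(-v - 1)/(3*(v^2 + 2*v + 1)^2)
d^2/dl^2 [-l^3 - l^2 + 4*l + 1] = -6*l - 2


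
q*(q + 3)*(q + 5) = q^3 + 8*q^2 + 15*q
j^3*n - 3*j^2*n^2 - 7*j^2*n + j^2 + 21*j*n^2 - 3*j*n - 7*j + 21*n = (j - 7)*(j - 3*n)*(j*n + 1)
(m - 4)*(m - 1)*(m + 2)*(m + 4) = m^4 + m^3 - 18*m^2 - 16*m + 32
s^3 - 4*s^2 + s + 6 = (s - 3)*(s - 2)*(s + 1)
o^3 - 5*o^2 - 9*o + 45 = (o - 5)*(o - 3)*(o + 3)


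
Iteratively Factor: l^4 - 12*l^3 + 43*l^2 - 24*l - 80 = (l - 5)*(l^3 - 7*l^2 + 8*l + 16) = (l - 5)*(l - 4)*(l^2 - 3*l - 4) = (l - 5)*(l - 4)*(l + 1)*(l - 4)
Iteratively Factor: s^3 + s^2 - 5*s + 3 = (s + 3)*(s^2 - 2*s + 1) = (s - 1)*(s + 3)*(s - 1)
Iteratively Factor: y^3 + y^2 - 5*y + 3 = (y - 1)*(y^2 + 2*y - 3) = (y - 1)*(y + 3)*(y - 1)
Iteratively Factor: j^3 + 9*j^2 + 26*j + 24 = (j + 3)*(j^2 + 6*j + 8) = (j + 2)*(j + 3)*(j + 4)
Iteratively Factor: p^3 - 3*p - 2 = (p + 1)*(p^2 - p - 2) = (p + 1)^2*(p - 2)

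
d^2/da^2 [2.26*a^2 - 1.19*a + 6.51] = 4.52000000000000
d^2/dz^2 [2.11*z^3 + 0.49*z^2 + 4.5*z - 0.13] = 12.66*z + 0.98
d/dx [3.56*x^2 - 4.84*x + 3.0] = 7.12*x - 4.84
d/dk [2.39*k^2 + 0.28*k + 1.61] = 4.78*k + 0.28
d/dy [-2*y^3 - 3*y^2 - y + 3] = -6*y^2 - 6*y - 1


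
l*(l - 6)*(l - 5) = l^3 - 11*l^2 + 30*l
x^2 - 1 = (x - 1)*(x + 1)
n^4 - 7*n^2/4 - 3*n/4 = n*(n - 3/2)*(n + 1/2)*(n + 1)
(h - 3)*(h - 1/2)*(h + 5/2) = h^3 - h^2 - 29*h/4 + 15/4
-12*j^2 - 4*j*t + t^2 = (-6*j + t)*(2*j + t)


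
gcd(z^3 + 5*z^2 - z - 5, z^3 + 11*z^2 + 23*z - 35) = z^2 + 4*z - 5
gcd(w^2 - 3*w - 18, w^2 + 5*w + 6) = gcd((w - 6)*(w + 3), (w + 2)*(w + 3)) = w + 3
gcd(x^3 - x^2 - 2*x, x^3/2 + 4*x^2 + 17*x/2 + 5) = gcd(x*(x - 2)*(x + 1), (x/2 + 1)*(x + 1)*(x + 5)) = x + 1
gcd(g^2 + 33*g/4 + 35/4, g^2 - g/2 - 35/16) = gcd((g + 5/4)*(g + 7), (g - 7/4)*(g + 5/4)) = g + 5/4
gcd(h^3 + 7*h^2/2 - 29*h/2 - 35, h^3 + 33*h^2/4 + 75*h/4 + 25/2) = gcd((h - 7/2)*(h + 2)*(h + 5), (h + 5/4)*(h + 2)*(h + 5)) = h^2 + 7*h + 10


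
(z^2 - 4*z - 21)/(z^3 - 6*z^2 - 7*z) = (z + 3)/(z*(z + 1))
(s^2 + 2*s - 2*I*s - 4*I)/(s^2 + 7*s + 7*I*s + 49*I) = (s^2 + 2*s*(1 - I) - 4*I)/(s^2 + 7*s*(1 + I) + 49*I)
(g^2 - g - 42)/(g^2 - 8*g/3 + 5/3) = 3*(g^2 - g - 42)/(3*g^2 - 8*g + 5)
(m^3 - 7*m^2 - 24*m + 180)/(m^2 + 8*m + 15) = (m^2 - 12*m + 36)/(m + 3)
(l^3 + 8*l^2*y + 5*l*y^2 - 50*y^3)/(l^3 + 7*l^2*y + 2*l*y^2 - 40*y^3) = (l + 5*y)/(l + 4*y)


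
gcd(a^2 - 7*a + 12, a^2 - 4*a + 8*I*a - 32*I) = a - 4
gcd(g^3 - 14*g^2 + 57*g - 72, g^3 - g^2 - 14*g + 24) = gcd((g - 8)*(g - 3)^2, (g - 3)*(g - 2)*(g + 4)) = g - 3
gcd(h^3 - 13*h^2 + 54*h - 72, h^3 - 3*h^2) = h - 3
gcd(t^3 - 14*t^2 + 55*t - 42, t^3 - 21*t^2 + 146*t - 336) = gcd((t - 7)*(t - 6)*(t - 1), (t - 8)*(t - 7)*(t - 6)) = t^2 - 13*t + 42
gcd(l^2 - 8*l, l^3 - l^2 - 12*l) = l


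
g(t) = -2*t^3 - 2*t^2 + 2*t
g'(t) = -6*t^2 - 4*t + 2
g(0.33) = 0.37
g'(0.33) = 0.03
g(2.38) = -33.53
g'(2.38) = -41.51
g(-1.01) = -2.00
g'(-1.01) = -0.08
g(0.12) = 0.21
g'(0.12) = 1.43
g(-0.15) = -0.34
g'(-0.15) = 2.46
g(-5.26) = 225.21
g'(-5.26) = -142.97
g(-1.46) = -0.96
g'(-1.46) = -4.95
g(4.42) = -202.93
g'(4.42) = -132.90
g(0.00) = 0.00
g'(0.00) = 2.00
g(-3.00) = 30.00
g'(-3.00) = -40.00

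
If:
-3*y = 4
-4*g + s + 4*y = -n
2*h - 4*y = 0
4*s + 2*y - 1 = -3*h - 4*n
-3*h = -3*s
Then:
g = -29/48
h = -8/3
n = 67/12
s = -8/3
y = -4/3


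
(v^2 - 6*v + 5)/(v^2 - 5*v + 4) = (v - 5)/(v - 4)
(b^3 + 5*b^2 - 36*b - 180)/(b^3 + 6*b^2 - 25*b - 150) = (b - 6)/(b - 5)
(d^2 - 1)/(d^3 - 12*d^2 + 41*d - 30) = (d + 1)/(d^2 - 11*d + 30)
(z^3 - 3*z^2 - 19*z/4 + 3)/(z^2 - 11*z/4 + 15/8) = 2*(4*z^3 - 12*z^2 - 19*z + 12)/(8*z^2 - 22*z + 15)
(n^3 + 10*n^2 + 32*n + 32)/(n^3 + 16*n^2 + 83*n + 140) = (n^2 + 6*n + 8)/(n^2 + 12*n + 35)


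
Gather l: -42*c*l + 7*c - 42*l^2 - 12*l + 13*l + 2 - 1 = 7*c - 42*l^2 + l*(1 - 42*c) + 1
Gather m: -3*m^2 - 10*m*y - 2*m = -3*m^2 + m*(-10*y - 2)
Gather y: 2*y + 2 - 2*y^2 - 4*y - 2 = -2*y^2 - 2*y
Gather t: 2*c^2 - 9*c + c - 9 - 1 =2*c^2 - 8*c - 10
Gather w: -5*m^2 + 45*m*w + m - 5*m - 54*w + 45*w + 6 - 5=-5*m^2 - 4*m + w*(45*m - 9) + 1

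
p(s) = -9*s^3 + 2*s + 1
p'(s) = 2 - 27*s^2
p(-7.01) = 3087.23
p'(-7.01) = -1324.78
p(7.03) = -3111.80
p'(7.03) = -1332.36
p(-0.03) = 0.94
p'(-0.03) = 1.98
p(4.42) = -767.32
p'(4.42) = -525.48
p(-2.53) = 141.69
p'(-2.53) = -170.82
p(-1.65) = 38.13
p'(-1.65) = -71.51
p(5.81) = -1752.49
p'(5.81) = -909.41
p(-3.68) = 442.16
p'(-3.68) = -363.64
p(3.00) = -236.00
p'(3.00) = -241.00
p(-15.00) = 30346.00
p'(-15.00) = -6073.00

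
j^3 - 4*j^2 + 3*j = j*(j - 3)*(j - 1)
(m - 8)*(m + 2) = m^2 - 6*m - 16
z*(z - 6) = z^2 - 6*z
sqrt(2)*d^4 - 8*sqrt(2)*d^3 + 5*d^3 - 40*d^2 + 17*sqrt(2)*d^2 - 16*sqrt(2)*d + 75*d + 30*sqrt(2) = (d - 5)*(d - 3)*(d + 2*sqrt(2))*(sqrt(2)*d + 1)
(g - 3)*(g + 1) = g^2 - 2*g - 3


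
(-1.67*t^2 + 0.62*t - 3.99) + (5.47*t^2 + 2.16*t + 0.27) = 3.8*t^2 + 2.78*t - 3.72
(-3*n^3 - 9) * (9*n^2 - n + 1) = -27*n^5 + 3*n^4 - 3*n^3 - 81*n^2 + 9*n - 9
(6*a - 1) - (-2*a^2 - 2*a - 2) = 2*a^2 + 8*a + 1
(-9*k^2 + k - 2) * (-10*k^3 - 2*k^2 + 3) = 90*k^5 + 8*k^4 + 18*k^3 - 23*k^2 + 3*k - 6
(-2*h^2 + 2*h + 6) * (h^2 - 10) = -2*h^4 + 2*h^3 + 26*h^2 - 20*h - 60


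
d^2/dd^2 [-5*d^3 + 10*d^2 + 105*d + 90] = 20 - 30*d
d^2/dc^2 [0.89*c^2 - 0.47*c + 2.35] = 1.78000000000000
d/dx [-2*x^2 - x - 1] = -4*x - 1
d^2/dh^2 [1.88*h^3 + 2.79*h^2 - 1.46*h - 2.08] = 11.28*h + 5.58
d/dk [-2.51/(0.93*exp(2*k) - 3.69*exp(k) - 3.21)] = (4.6686*exp(k) - 9.2619)*exp(k)/(-0.93*exp(2*k) + 3.69*exp(k) + 3.21)^2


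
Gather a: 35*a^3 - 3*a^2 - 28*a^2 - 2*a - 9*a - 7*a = 35*a^3 - 31*a^2 - 18*a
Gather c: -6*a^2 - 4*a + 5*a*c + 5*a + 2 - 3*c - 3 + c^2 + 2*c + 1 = -6*a^2 + a + c^2 + c*(5*a - 1)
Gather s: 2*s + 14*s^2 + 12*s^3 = 12*s^3 + 14*s^2 + 2*s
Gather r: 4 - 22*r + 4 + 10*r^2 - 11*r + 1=10*r^2 - 33*r + 9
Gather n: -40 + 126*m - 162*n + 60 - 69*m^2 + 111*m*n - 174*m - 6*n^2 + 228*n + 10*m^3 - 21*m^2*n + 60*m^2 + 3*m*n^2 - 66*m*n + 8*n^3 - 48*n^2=10*m^3 - 9*m^2 - 48*m + 8*n^3 + n^2*(3*m - 54) + n*(-21*m^2 + 45*m + 66) + 20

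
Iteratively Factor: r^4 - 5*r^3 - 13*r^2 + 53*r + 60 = (r + 3)*(r^3 - 8*r^2 + 11*r + 20) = (r + 1)*(r + 3)*(r^2 - 9*r + 20) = (r - 5)*(r + 1)*(r + 3)*(r - 4)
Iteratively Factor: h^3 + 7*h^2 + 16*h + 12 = (h + 2)*(h^2 + 5*h + 6) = (h + 2)^2*(h + 3)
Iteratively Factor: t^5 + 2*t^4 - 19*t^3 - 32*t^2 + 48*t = (t - 4)*(t^4 + 6*t^3 + 5*t^2 - 12*t) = (t - 4)*(t + 4)*(t^3 + 2*t^2 - 3*t) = (t - 4)*(t - 1)*(t + 4)*(t^2 + 3*t) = t*(t - 4)*(t - 1)*(t + 4)*(t + 3)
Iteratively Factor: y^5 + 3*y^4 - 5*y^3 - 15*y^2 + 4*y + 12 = (y + 1)*(y^4 + 2*y^3 - 7*y^2 - 8*y + 12) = (y + 1)*(y + 3)*(y^3 - y^2 - 4*y + 4) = (y - 2)*(y + 1)*(y + 3)*(y^2 + y - 2) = (y - 2)*(y + 1)*(y + 2)*(y + 3)*(y - 1)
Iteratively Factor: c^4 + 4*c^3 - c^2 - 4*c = (c + 4)*(c^3 - c) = c*(c + 4)*(c^2 - 1) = c*(c + 1)*(c + 4)*(c - 1)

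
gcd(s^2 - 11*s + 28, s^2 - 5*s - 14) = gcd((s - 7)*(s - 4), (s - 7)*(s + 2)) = s - 7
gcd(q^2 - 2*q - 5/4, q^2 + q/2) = q + 1/2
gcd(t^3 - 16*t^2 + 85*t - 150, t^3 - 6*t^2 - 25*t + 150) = t^2 - 11*t + 30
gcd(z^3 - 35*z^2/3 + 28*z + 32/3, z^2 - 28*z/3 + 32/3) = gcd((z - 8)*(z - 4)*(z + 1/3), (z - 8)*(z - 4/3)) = z - 8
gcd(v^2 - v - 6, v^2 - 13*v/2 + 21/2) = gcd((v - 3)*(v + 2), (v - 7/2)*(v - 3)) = v - 3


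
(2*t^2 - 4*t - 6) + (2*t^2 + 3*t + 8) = 4*t^2 - t + 2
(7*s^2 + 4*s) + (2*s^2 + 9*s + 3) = 9*s^2 + 13*s + 3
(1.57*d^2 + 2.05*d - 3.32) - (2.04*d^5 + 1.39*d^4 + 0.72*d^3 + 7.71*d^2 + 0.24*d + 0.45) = -2.04*d^5 - 1.39*d^4 - 0.72*d^3 - 6.14*d^2 + 1.81*d - 3.77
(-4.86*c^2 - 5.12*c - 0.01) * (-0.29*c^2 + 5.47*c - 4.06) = 1.4094*c^4 - 25.0994*c^3 - 8.2719*c^2 + 20.7325*c + 0.0406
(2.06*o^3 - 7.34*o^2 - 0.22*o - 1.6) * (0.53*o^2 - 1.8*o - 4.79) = 1.0918*o^5 - 7.5982*o^4 + 3.228*o^3 + 34.7066*o^2 + 3.9338*o + 7.664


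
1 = 1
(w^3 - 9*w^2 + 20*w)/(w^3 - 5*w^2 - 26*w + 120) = w*(w - 5)/(w^2 - w - 30)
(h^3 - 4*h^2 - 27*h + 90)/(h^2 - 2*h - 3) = (h^2 - h - 30)/(h + 1)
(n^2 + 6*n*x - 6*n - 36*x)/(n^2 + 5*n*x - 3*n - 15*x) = (n^2 + 6*n*x - 6*n - 36*x)/(n^2 + 5*n*x - 3*n - 15*x)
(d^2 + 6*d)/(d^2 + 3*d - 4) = d*(d + 6)/(d^2 + 3*d - 4)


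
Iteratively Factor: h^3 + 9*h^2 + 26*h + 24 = (h + 2)*(h^2 + 7*h + 12) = (h + 2)*(h + 3)*(h + 4)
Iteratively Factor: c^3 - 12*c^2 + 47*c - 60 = (c - 3)*(c^2 - 9*c + 20) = (c - 4)*(c - 3)*(c - 5)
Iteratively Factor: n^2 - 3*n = (n)*(n - 3)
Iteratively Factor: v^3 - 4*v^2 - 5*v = (v - 5)*(v^2 + v) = v*(v - 5)*(v + 1)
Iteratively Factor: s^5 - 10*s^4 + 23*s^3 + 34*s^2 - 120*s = (s - 4)*(s^4 - 6*s^3 - s^2 + 30*s) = (s - 4)*(s + 2)*(s^3 - 8*s^2 + 15*s) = s*(s - 4)*(s + 2)*(s^2 - 8*s + 15) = s*(s - 4)*(s - 3)*(s + 2)*(s - 5)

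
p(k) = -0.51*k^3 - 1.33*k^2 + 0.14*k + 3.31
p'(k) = -1.53*k^2 - 2.66*k + 0.14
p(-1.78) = 1.72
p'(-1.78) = 0.03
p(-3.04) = 4.92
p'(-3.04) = -5.91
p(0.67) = 2.65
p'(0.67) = -2.33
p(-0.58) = 2.88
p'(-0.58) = 1.17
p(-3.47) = 8.12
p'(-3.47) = -9.05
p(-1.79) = 1.72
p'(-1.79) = -0.00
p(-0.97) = 2.39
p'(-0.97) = 1.28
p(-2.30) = 2.16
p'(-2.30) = -1.84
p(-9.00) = 266.11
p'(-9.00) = -99.85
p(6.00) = -153.89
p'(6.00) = -70.90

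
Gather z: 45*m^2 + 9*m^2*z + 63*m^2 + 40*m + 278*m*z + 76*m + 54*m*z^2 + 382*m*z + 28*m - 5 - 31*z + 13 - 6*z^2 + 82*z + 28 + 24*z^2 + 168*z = 108*m^2 + 144*m + z^2*(54*m + 18) + z*(9*m^2 + 660*m + 219) + 36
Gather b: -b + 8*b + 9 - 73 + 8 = 7*b - 56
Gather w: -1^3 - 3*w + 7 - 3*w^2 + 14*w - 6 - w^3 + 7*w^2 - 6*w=-w^3 + 4*w^2 + 5*w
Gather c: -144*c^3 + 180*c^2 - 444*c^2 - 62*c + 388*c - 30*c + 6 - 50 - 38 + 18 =-144*c^3 - 264*c^2 + 296*c - 64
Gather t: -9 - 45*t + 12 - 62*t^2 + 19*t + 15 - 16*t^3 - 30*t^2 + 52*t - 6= -16*t^3 - 92*t^2 + 26*t + 12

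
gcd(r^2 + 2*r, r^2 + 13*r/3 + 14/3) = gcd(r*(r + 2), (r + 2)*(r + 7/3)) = r + 2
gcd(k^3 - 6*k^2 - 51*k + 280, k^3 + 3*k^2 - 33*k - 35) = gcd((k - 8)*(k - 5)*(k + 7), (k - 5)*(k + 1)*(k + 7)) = k^2 + 2*k - 35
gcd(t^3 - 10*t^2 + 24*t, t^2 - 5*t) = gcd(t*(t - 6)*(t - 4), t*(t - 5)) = t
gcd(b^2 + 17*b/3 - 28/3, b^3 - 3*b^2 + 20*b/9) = b - 4/3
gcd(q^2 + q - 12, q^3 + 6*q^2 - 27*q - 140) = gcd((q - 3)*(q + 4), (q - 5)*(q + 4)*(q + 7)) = q + 4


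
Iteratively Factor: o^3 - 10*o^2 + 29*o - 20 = (o - 1)*(o^2 - 9*o + 20) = (o - 5)*(o - 1)*(o - 4)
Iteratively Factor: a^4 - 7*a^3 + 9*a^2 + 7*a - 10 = (a - 2)*(a^3 - 5*a^2 - a + 5) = (a - 2)*(a - 1)*(a^2 - 4*a - 5) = (a - 2)*(a - 1)*(a + 1)*(a - 5)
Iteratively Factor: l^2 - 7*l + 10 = (l - 5)*(l - 2)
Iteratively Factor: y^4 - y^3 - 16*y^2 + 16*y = (y + 4)*(y^3 - 5*y^2 + 4*y) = y*(y + 4)*(y^2 - 5*y + 4) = y*(y - 4)*(y + 4)*(y - 1)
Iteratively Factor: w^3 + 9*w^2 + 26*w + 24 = (w + 2)*(w^2 + 7*w + 12) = (w + 2)*(w + 3)*(w + 4)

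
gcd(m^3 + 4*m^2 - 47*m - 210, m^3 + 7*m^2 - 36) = m + 6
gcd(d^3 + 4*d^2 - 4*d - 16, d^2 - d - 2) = d - 2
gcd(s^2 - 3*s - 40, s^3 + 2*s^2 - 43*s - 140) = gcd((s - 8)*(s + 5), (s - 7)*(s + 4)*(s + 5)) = s + 5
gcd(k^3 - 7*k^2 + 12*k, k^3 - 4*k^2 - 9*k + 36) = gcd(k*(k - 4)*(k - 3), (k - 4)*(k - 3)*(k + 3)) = k^2 - 7*k + 12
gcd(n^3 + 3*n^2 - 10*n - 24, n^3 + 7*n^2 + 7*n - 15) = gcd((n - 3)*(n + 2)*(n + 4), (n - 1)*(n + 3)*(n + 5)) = 1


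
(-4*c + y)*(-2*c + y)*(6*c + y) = 48*c^3 - 28*c^2*y + y^3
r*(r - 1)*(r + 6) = r^3 + 5*r^2 - 6*r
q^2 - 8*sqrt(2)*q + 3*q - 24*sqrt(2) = (q + 3)*(q - 8*sqrt(2))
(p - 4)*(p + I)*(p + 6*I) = p^3 - 4*p^2 + 7*I*p^2 - 6*p - 28*I*p + 24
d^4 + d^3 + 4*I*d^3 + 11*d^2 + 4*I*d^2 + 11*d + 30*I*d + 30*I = (d + 1)*(d - 3*I)*(d + 2*I)*(d + 5*I)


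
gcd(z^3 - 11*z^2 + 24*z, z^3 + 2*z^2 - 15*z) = z^2 - 3*z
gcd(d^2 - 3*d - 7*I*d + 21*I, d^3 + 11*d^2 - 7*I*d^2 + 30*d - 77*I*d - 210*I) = d - 7*I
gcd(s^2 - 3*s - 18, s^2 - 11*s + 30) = s - 6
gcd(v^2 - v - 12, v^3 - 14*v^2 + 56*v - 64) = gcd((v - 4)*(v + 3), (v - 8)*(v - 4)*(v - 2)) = v - 4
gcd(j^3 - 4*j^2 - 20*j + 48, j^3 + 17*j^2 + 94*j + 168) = j + 4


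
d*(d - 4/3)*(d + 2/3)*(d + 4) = d^4 + 10*d^3/3 - 32*d^2/9 - 32*d/9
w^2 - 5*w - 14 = (w - 7)*(w + 2)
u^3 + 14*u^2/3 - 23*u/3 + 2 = (u - 1)*(u - 1/3)*(u + 6)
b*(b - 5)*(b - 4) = b^3 - 9*b^2 + 20*b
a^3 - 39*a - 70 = (a - 7)*(a + 2)*(a + 5)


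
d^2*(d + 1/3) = d^3 + d^2/3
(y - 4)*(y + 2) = y^2 - 2*y - 8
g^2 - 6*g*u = g*(g - 6*u)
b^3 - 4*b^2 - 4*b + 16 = (b - 4)*(b - 2)*(b + 2)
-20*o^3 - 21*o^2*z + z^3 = (-5*o + z)*(o + z)*(4*o + z)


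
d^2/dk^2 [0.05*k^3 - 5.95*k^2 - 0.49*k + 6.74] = 0.3*k - 11.9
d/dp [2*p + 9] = 2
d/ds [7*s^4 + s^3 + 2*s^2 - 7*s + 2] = 28*s^3 + 3*s^2 + 4*s - 7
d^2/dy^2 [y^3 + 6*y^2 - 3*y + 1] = 6*y + 12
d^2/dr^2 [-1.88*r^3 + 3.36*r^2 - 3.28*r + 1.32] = 6.72 - 11.28*r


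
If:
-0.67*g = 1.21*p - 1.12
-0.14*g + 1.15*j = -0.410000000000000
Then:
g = 1.67164179104478 - 1.80597014925373*p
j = -0.219857235561324*p - 0.153017521090201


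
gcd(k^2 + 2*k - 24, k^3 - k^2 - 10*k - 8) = k - 4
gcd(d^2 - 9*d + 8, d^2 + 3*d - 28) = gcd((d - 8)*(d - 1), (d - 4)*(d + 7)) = 1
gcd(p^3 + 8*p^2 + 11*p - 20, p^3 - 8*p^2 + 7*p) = p - 1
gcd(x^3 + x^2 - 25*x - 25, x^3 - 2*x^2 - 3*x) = x + 1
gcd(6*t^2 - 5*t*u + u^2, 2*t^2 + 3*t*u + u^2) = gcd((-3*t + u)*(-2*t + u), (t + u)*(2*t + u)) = 1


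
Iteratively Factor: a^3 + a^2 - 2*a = (a - 1)*(a^2 + 2*a) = (a - 1)*(a + 2)*(a)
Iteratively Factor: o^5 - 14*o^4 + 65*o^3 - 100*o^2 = (o - 5)*(o^4 - 9*o^3 + 20*o^2) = o*(o - 5)*(o^3 - 9*o^2 + 20*o) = o*(o - 5)^2*(o^2 - 4*o) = o*(o - 5)^2*(o - 4)*(o)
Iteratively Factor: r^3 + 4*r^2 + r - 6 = (r - 1)*(r^2 + 5*r + 6) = (r - 1)*(r + 3)*(r + 2)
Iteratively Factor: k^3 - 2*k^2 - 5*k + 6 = (k - 1)*(k^2 - k - 6) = (k - 3)*(k - 1)*(k + 2)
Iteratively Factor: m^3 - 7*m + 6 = (m - 2)*(m^2 + 2*m - 3) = (m - 2)*(m + 3)*(m - 1)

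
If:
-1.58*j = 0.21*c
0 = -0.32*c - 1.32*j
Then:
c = 0.00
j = 0.00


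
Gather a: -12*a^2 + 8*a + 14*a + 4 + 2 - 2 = -12*a^2 + 22*a + 4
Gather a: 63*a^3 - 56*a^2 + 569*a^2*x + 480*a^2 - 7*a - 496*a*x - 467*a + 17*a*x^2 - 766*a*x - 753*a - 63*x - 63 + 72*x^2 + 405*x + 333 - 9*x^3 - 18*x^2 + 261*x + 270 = 63*a^3 + a^2*(569*x + 424) + a*(17*x^2 - 1262*x - 1227) - 9*x^3 + 54*x^2 + 603*x + 540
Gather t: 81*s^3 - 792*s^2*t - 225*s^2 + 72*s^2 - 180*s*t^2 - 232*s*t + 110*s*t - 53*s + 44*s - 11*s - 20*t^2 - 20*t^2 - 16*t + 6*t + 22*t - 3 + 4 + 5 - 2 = 81*s^3 - 153*s^2 - 20*s + t^2*(-180*s - 40) + t*(-792*s^2 - 122*s + 12) + 4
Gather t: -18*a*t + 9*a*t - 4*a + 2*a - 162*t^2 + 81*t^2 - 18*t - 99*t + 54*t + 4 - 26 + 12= -2*a - 81*t^2 + t*(-9*a - 63) - 10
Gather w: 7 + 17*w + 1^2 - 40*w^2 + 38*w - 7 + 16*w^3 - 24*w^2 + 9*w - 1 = 16*w^3 - 64*w^2 + 64*w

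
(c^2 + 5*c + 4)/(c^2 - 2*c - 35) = (c^2 + 5*c + 4)/(c^2 - 2*c - 35)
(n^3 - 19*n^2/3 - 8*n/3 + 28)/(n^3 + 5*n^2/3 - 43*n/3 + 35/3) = (n^2 - 4*n - 12)/(n^2 + 4*n - 5)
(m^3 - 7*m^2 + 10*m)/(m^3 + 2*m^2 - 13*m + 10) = m*(m - 5)/(m^2 + 4*m - 5)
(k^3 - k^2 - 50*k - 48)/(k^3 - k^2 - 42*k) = (k^2 - 7*k - 8)/(k*(k - 7))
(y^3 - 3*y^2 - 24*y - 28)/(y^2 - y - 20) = (-y^3 + 3*y^2 + 24*y + 28)/(-y^2 + y + 20)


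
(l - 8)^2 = l^2 - 16*l + 64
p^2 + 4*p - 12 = (p - 2)*(p + 6)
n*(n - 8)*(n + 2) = n^3 - 6*n^2 - 16*n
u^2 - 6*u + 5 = (u - 5)*(u - 1)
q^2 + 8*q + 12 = (q + 2)*(q + 6)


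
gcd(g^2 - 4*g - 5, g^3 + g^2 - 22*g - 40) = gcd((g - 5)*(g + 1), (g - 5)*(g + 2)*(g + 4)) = g - 5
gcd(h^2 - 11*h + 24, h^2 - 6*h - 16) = h - 8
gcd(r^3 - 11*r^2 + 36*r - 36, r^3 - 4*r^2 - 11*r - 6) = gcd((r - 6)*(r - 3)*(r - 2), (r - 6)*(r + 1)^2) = r - 6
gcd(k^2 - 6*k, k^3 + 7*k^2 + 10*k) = k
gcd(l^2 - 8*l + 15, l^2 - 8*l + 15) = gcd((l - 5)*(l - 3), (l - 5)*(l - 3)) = l^2 - 8*l + 15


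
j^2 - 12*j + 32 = (j - 8)*(j - 4)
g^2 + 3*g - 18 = (g - 3)*(g + 6)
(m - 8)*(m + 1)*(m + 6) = m^3 - m^2 - 50*m - 48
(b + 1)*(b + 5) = b^2 + 6*b + 5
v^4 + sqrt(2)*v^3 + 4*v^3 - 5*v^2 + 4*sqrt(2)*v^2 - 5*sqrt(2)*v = v*(v - 1)*(v + 5)*(v + sqrt(2))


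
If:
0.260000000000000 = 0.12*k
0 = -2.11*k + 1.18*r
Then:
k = 2.17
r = 3.87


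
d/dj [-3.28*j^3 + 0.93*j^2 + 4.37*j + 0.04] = -9.84*j^2 + 1.86*j + 4.37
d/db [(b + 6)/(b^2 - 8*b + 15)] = (b^2 - 8*b - 2*(b - 4)*(b + 6) + 15)/(b^2 - 8*b + 15)^2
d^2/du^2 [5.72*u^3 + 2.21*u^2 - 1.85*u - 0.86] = 34.32*u + 4.42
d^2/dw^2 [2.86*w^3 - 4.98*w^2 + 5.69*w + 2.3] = 17.16*w - 9.96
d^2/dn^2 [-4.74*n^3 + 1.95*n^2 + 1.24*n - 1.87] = 3.9 - 28.44*n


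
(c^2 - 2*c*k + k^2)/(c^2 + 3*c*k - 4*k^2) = (c - k)/(c + 4*k)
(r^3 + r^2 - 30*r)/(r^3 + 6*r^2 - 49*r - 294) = r*(r - 5)/(r^2 - 49)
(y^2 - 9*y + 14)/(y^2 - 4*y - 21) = (y - 2)/(y + 3)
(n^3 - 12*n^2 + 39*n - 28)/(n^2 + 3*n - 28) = (n^2 - 8*n + 7)/(n + 7)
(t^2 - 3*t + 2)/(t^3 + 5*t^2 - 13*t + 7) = (t - 2)/(t^2 + 6*t - 7)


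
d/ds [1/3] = 0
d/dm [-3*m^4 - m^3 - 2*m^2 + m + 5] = -12*m^3 - 3*m^2 - 4*m + 1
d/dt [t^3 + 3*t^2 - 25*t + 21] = 3*t^2 + 6*t - 25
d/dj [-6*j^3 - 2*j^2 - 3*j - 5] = -18*j^2 - 4*j - 3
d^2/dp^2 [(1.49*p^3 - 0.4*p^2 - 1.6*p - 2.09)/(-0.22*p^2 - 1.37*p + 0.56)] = (1.11022302462516e-16*p^5 - 8.88178419700125e-16*p^4 - 6.046538*p^3 + 7.761384*p^2 + 2.158692*p + 11.066338)/(0.010648*p^6 + 0.198924*p^5 + 1.157442*p^4 + 1.558649*p^3 - 2.946216*p^2 + 1.288896*p - 0.175616)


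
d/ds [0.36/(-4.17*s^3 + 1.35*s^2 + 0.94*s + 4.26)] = (4.5036*s^2 - 0.972*s - 0.3384)/(-4.17*s^3 + 1.35*s^2 + 0.94*s + 4.26)^2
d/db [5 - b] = -1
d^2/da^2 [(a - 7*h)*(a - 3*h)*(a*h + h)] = 2*h*(3*a - 10*h + 1)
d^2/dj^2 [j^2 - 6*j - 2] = 2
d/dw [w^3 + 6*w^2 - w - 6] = 3*w^2 + 12*w - 1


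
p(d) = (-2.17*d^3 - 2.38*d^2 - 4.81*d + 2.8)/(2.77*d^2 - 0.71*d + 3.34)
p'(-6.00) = -0.74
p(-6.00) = 3.86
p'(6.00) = -0.78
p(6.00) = -5.88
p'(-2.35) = -0.49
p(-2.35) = 1.43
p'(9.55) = -0.78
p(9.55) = -8.63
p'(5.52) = -0.78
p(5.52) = -5.50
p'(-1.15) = -0.03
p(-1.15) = 1.08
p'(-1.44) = -0.17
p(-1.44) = 1.12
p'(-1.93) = -0.37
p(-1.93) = 1.25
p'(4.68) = -0.78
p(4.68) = -4.85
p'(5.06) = -0.78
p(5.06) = -5.15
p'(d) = (0.71 - 5.54*d)*(-2.17*d^3 - 2.38*d^2 - 4.81*d + 2.8)/(2.77*d^2 - 0.71*d + 3.34)^2 + (-6.51*d^2 - 4.76*d - 4.81)/(2.77*d^2 - 0.71*d + 3.34) = (-6.0109*d^4 + 3.0814*d^3 - 6.7299*d^2 - 31.4104*d - 14.0774)/(7.6729*d^4 - 3.9334*d^3 + 19.0077*d^2 - 4.7428*d + 11.1556)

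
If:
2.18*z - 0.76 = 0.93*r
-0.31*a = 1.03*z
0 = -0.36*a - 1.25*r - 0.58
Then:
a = -0.85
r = -0.22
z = 0.25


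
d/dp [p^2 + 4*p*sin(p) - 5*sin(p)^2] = 4*p*cos(p) + 2*p + 4*sin(p) - 5*sin(2*p)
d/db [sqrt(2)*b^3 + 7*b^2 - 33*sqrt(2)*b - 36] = 3*sqrt(2)*b^2 + 14*b - 33*sqrt(2)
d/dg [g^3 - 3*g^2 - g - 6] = 3*g^2 - 6*g - 1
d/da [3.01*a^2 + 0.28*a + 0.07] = 6.02*a + 0.28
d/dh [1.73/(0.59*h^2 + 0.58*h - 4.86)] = (-2.0414*h - 1.0034)/(0.59*h^2 + 0.58*h - 4.86)^2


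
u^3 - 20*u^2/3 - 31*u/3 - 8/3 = (u - 8)*(u + 1/3)*(u + 1)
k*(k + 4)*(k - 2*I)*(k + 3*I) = k^4 + 4*k^3 + I*k^3 + 6*k^2 + 4*I*k^2 + 24*k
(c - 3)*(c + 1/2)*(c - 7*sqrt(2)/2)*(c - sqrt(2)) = c^4 - 9*sqrt(2)*c^3/2 - 5*c^3/2 + 11*c^2/2 + 45*sqrt(2)*c^2/4 - 35*c/2 + 27*sqrt(2)*c/4 - 21/2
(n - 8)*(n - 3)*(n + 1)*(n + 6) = n^4 - 4*n^3 - 47*n^2 + 102*n + 144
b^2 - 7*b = b*(b - 7)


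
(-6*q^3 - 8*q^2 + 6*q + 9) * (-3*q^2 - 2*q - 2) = 18*q^5 + 36*q^4 + 10*q^3 - 23*q^2 - 30*q - 18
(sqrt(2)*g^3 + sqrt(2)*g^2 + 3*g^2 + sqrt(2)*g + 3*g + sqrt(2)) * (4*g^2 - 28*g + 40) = 4*sqrt(2)*g^5 - 24*sqrt(2)*g^4 + 12*g^4 - 72*g^3 + 16*sqrt(2)*g^3 + 16*sqrt(2)*g^2 + 36*g^2 + 12*sqrt(2)*g + 120*g + 40*sqrt(2)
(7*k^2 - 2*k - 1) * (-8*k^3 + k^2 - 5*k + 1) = -56*k^5 + 23*k^4 - 29*k^3 + 16*k^2 + 3*k - 1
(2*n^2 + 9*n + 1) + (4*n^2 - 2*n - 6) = 6*n^2 + 7*n - 5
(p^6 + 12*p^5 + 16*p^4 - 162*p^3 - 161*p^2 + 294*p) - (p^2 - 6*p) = p^6 + 12*p^5 + 16*p^4 - 162*p^3 - 162*p^2 + 300*p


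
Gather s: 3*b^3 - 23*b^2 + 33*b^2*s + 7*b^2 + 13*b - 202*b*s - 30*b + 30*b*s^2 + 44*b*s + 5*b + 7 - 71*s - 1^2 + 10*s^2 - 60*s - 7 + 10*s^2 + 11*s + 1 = 3*b^3 - 16*b^2 - 12*b + s^2*(30*b + 20) + s*(33*b^2 - 158*b - 120)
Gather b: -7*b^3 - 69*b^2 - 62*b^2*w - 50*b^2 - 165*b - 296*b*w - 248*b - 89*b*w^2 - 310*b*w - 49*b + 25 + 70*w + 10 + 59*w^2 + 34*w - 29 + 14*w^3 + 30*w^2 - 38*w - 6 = -7*b^3 + b^2*(-62*w - 119) + b*(-89*w^2 - 606*w - 462) + 14*w^3 + 89*w^2 + 66*w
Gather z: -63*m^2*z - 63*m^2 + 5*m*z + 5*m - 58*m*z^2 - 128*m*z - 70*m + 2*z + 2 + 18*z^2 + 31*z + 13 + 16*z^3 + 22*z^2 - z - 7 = -63*m^2 - 65*m + 16*z^3 + z^2*(40 - 58*m) + z*(-63*m^2 - 123*m + 32) + 8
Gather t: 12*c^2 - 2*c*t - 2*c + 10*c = 12*c^2 - 2*c*t + 8*c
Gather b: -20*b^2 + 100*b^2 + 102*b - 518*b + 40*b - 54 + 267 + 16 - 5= 80*b^2 - 376*b + 224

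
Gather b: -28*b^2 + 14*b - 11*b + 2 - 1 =-28*b^2 + 3*b + 1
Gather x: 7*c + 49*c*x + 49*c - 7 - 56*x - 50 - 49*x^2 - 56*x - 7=56*c - 49*x^2 + x*(49*c - 112) - 64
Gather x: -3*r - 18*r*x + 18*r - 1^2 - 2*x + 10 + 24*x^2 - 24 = 15*r + 24*x^2 + x*(-18*r - 2) - 15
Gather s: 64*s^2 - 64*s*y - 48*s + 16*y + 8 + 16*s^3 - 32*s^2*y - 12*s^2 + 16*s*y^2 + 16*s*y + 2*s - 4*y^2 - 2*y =16*s^3 + s^2*(52 - 32*y) + s*(16*y^2 - 48*y - 46) - 4*y^2 + 14*y + 8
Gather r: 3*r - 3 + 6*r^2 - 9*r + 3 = 6*r^2 - 6*r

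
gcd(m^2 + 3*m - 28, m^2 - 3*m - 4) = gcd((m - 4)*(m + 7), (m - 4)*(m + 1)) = m - 4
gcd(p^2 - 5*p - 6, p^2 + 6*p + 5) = p + 1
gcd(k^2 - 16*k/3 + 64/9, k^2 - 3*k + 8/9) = k - 8/3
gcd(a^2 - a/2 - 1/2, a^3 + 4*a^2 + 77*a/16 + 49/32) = a + 1/2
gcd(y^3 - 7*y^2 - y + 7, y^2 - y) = y - 1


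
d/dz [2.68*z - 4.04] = 2.68000000000000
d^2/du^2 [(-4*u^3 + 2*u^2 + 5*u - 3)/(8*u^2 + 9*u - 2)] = 2*(-212*u^3 - 264*u^2 - 456*u - 193)/(512*u^6 + 1728*u^5 + 1560*u^4 - 135*u^3 - 390*u^2 + 108*u - 8)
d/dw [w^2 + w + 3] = 2*w + 1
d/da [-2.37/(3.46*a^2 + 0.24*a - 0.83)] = (16.4004*a + 0.5688)/(3.46*a^2 + 0.24*a - 0.83)^2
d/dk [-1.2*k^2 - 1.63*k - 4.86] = -2.4*k - 1.63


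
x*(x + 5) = x^2 + 5*x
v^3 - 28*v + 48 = (v - 4)*(v - 2)*(v + 6)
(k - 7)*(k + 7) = k^2 - 49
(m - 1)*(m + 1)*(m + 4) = m^3 + 4*m^2 - m - 4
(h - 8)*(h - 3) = h^2 - 11*h + 24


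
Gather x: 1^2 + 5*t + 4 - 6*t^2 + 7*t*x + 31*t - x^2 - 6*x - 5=-6*t^2 + 36*t - x^2 + x*(7*t - 6)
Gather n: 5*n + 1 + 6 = 5*n + 7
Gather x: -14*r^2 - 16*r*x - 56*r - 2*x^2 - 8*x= -14*r^2 - 56*r - 2*x^2 + x*(-16*r - 8)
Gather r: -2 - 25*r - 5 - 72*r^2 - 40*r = -72*r^2 - 65*r - 7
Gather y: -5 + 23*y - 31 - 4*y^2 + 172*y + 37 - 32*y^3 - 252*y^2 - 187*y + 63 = -32*y^3 - 256*y^2 + 8*y + 64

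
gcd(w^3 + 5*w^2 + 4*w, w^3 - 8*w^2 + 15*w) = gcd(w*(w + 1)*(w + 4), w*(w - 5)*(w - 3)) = w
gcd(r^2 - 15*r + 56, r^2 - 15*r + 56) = r^2 - 15*r + 56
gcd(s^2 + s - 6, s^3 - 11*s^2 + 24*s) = 1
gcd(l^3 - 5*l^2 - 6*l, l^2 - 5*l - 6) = l^2 - 5*l - 6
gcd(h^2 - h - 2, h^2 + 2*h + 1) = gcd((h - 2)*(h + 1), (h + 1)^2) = h + 1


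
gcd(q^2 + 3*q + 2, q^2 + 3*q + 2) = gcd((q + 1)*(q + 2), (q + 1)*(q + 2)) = q^2 + 3*q + 2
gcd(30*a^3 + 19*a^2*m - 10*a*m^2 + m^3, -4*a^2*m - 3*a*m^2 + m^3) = a + m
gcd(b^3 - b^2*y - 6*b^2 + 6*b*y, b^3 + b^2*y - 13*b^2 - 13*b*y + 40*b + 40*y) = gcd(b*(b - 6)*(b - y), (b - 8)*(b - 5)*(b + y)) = 1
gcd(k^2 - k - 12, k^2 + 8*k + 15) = k + 3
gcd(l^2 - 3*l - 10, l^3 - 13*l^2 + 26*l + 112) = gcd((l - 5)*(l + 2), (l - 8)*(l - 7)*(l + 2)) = l + 2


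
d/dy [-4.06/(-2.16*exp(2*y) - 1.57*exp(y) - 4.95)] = (-17.5392*exp(y) - 6.3742)*exp(y)/(2.16*exp(2*y) + 1.57*exp(y) + 4.95)^2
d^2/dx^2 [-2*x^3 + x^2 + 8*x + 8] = 2 - 12*x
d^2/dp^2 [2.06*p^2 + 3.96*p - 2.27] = 4.12000000000000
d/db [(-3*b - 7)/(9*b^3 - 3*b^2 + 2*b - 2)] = 2*(27*b^3 + 90*b^2 - 21*b + 10)/(81*b^6 - 54*b^5 + 45*b^4 - 48*b^3 + 16*b^2 - 8*b + 4)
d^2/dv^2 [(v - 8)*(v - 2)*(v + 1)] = 6*v - 18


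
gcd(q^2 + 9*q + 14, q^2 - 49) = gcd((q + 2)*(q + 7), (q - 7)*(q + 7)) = q + 7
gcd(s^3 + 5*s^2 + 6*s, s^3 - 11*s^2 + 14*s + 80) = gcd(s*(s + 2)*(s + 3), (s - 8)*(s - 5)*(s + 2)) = s + 2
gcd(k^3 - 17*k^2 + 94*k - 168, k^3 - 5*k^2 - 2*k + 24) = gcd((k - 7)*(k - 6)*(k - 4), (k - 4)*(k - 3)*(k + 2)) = k - 4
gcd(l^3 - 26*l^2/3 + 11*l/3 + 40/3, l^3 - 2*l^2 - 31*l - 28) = l + 1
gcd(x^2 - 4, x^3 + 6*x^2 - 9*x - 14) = x - 2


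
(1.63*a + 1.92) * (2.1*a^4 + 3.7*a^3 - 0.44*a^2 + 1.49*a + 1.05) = 3.423*a^5 + 10.063*a^4 + 6.3868*a^3 + 1.5839*a^2 + 4.5723*a + 2.016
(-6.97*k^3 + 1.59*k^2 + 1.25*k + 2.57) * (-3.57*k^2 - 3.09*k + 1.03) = 24.8829*k^5 + 15.861*k^4 - 16.5547*k^3 - 11.3997*k^2 - 6.6538*k + 2.6471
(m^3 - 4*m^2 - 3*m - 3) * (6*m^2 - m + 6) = 6*m^5 - 25*m^4 - 8*m^3 - 39*m^2 - 15*m - 18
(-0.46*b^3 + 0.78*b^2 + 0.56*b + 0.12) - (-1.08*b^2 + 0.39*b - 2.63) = -0.46*b^3 + 1.86*b^2 + 0.17*b + 2.75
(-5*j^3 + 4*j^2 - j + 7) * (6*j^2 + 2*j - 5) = -30*j^5 + 14*j^4 + 27*j^3 + 20*j^2 + 19*j - 35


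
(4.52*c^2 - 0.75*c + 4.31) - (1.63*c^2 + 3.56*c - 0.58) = 2.89*c^2 - 4.31*c + 4.89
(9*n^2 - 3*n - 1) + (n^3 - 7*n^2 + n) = n^3 + 2*n^2 - 2*n - 1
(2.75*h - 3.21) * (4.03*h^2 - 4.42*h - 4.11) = 11.0825*h^3 - 25.0913*h^2 + 2.8857*h + 13.1931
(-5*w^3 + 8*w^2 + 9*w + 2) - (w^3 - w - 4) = -6*w^3 + 8*w^2 + 10*w + 6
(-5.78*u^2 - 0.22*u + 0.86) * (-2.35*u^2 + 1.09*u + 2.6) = 13.583*u^4 - 5.7832*u^3 - 17.2888*u^2 + 0.3654*u + 2.236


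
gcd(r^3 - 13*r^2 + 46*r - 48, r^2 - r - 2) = r - 2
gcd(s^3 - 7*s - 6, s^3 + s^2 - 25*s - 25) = s + 1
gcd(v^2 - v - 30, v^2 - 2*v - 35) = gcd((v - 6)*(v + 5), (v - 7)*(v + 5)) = v + 5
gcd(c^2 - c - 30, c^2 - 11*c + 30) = c - 6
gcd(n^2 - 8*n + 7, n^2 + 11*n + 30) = 1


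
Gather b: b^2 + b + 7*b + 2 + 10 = b^2 + 8*b + 12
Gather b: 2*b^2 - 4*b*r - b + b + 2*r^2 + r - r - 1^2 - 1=2*b^2 - 4*b*r + 2*r^2 - 2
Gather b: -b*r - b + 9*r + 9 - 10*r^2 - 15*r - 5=b*(-r - 1) - 10*r^2 - 6*r + 4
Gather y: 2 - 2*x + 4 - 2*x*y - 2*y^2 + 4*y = -2*x - 2*y^2 + y*(4 - 2*x) + 6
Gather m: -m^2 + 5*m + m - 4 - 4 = -m^2 + 6*m - 8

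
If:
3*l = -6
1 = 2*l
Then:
No Solution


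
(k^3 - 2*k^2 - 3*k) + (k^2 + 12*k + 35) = k^3 - k^2 + 9*k + 35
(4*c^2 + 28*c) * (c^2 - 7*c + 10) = 4*c^4 - 156*c^2 + 280*c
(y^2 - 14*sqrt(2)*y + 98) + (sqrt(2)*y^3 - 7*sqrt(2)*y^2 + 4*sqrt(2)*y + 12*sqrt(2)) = sqrt(2)*y^3 - 7*sqrt(2)*y^2 + y^2 - 10*sqrt(2)*y + 12*sqrt(2) + 98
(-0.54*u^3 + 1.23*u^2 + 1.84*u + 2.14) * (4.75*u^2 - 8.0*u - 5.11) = -2.565*u^5 + 10.1625*u^4 + 1.6594*u^3 - 10.8403*u^2 - 26.5224*u - 10.9354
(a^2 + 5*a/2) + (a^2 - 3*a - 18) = 2*a^2 - a/2 - 18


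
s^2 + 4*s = s*(s + 4)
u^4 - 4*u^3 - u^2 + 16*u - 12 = (u - 3)*(u - 2)*(u - 1)*(u + 2)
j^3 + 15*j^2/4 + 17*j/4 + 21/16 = (j + 1/2)*(j + 3/2)*(j + 7/4)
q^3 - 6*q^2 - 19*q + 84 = (q - 7)*(q - 3)*(q + 4)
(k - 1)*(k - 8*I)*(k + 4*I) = k^3 - k^2 - 4*I*k^2 + 32*k + 4*I*k - 32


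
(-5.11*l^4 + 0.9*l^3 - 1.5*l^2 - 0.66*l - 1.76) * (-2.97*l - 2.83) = 15.1767*l^5 + 11.7883*l^4 + 1.908*l^3 + 6.2052*l^2 + 7.095*l + 4.9808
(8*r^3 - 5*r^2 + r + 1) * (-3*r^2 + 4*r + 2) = -24*r^5 + 47*r^4 - 7*r^3 - 9*r^2 + 6*r + 2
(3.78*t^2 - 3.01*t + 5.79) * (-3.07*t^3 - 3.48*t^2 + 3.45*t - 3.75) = -11.6046*t^5 - 3.9137*t^4 + 5.7405*t^3 - 44.7087*t^2 + 31.263*t - 21.7125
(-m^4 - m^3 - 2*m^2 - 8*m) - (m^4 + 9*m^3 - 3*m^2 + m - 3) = -2*m^4 - 10*m^3 + m^2 - 9*m + 3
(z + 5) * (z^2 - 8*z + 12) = z^3 - 3*z^2 - 28*z + 60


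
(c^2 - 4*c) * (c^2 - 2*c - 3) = c^4 - 6*c^3 + 5*c^2 + 12*c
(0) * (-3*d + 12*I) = 0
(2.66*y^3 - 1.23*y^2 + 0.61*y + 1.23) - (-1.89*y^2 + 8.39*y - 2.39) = 2.66*y^3 + 0.66*y^2 - 7.78*y + 3.62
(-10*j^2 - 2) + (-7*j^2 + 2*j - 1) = -17*j^2 + 2*j - 3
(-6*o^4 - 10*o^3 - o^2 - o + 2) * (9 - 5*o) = 30*o^5 - 4*o^4 - 85*o^3 - 4*o^2 - 19*o + 18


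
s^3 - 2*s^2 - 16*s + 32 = (s - 4)*(s - 2)*(s + 4)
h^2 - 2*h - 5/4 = (h - 5/2)*(h + 1/2)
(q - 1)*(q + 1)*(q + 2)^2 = q^4 + 4*q^3 + 3*q^2 - 4*q - 4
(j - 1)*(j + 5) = j^2 + 4*j - 5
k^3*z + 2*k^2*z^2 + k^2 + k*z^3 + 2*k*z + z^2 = (k + z)^2*(k*z + 1)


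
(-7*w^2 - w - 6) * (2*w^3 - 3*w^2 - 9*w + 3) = -14*w^5 + 19*w^4 + 54*w^3 + 6*w^2 + 51*w - 18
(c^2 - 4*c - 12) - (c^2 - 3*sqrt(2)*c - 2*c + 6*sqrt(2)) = -2*c + 3*sqrt(2)*c - 12 - 6*sqrt(2)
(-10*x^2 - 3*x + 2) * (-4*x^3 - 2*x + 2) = 40*x^5 + 12*x^4 + 12*x^3 - 14*x^2 - 10*x + 4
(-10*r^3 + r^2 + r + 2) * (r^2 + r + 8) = -10*r^5 - 9*r^4 - 78*r^3 + 11*r^2 + 10*r + 16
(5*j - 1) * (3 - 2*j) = -10*j^2 + 17*j - 3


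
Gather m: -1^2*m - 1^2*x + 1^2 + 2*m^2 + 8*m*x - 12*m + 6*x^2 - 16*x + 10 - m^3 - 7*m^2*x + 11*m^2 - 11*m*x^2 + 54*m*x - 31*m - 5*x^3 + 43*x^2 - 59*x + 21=-m^3 + m^2*(13 - 7*x) + m*(-11*x^2 + 62*x - 44) - 5*x^3 + 49*x^2 - 76*x + 32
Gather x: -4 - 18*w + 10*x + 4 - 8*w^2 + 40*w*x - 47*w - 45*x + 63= -8*w^2 - 65*w + x*(40*w - 35) + 63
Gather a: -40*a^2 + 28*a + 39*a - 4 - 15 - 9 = -40*a^2 + 67*a - 28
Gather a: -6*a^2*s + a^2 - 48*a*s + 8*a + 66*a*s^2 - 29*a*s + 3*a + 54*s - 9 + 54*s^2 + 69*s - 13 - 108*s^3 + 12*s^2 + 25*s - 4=a^2*(1 - 6*s) + a*(66*s^2 - 77*s + 11) - 108*s^3 + 66*s^2 + 148*s - 26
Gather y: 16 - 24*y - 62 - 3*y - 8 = -27*y - 54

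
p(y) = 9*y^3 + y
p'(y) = 27*y^2 + 1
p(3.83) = 509.47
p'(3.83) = 397.06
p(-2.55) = -151.78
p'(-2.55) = 176.57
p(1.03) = 10.86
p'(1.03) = 29.64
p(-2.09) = -84.25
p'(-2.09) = 118.94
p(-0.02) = -0.02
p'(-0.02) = 1.01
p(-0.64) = -3.00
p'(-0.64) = 12.06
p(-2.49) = -141.43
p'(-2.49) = 168.40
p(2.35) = 119.15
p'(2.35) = 150.11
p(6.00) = 1950.00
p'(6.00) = 973.00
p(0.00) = 0.00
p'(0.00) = 1.00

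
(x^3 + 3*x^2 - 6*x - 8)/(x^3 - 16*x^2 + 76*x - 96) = (x^2 + 5*x + 4)/(x^2 - 14*x + 48)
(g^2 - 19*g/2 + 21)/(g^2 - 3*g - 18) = (g - 7/2)/(g + 3)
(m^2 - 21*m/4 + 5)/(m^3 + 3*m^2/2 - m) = (4*m^2 - 21*m + 20)/(2*m*(2*m^2 + 3*m - 2))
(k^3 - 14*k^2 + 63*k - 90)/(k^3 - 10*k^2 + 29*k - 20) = (k^2 - 9*k + 18)/(k^2 - 5*k + 4)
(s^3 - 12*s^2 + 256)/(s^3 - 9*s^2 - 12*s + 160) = (s - 8)/(s - 5)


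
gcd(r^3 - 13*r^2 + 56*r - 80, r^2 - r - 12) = r - 4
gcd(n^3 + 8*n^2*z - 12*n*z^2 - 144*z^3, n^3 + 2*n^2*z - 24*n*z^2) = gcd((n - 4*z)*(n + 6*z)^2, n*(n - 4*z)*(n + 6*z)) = -n^2 - 2*n*z + 24*z^2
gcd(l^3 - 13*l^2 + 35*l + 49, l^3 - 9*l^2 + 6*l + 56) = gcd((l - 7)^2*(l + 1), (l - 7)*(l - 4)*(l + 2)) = l - 7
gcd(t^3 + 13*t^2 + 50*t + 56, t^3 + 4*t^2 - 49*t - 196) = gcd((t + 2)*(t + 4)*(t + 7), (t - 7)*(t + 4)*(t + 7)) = t^2 + 11*t + 28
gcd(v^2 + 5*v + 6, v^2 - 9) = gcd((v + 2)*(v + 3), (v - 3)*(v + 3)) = v + 3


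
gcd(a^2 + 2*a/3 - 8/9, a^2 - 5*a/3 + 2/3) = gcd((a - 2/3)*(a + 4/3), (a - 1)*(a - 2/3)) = a - 2/3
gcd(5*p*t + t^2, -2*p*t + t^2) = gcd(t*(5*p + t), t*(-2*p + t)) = t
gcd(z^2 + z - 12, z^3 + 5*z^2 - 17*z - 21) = z - 3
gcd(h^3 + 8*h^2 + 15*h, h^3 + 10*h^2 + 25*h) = h^2 + 5*h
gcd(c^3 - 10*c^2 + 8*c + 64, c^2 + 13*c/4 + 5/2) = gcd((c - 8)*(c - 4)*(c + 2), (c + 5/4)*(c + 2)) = c + 2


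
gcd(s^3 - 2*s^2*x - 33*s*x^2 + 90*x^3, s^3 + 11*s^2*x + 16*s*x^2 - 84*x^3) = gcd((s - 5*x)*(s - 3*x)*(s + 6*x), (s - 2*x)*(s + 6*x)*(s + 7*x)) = s + 6*x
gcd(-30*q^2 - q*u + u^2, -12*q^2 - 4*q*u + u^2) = 6*q - u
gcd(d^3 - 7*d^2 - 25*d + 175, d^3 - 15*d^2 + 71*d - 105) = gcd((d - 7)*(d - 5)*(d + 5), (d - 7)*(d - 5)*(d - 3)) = d^2 - 12*d + 35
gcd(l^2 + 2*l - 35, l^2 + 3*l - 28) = l + 7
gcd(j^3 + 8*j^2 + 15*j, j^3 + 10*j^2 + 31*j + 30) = j^2 + 8*j + 15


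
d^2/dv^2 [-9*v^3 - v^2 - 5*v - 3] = -54*v - 2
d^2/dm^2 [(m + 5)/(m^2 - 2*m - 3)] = 2*(3*(-m - 1)*(-m^2 + 2*m + 3) - 4*(m - 1)^2*(m + 5))/(-m^2 + 2*m + 3)^3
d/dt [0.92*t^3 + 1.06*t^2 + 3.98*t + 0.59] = 2.76*t^2 + 2.12*t + 3.98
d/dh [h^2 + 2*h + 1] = 2*h + 2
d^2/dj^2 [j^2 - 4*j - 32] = 2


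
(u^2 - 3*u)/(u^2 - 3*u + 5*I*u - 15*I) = u/(u + 5*I)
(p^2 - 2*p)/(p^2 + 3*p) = (p - 2)/(p + 3)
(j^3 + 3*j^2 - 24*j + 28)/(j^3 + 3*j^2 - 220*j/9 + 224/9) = 9*(j^2 - 4*j + 4)/(9*j^2 - 36*j + 32)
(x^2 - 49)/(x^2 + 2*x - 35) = (x - 7)/(x - 5)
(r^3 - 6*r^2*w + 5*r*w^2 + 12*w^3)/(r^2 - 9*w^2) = (r^2 - 3*r*w - 4*w^2)/(r + 3*w)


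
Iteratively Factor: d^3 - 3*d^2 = (d)*(d^2 - 3*d) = d^2*(d - 3)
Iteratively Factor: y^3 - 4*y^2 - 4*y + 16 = (y - 2)*(y^2 - 2*y - 8) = (y - 4)*(y - 2)*(y + 2)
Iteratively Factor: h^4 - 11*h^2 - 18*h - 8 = (h - 4)*(h^3 + 4*h^2 + 5*h + 2) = (h - 4)*(h + 1)*(h^2 + 3*h + 2) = (h - 4)*(h + 1)^2*(h + 2)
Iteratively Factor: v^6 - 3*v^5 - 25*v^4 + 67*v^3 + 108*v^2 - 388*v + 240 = (v - 2)*(v^5 - v^4 - 27*v^3 + 13*v^2 + 134*v - 120) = (v - 2)*(v + 4)*(v^4 - 5*v^3 - 7*v^2 + 41*v - 30) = (v - 2)^2*(v + 4)*(v^3 - 3*v^2 - 13*v + 15) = (v - 2)^2*(v - 1)*(v + 4)*(v^2 - 2*v - 15) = (v - 2)^2*(v - 1)*(v + 3)*(v + 4)*(v - 5)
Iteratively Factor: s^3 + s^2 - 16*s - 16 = (s + 4)*(s^2 - 3*s - 4) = (s + 1)*(s + 4)*(s - 4)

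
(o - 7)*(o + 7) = o^2 - 49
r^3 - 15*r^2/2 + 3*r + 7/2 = (r - 7)*(r - 1)*(r + 1/2)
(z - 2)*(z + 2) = z^2 - 4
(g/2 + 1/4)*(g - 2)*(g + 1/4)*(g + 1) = g^4/2 - g^3/8 - 21*g^2/16 - 13*g/16 - 1/8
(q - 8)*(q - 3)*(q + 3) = q^3 - 8*q^2 - 9*q + 72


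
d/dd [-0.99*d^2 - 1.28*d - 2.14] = -1.98*d - 1.28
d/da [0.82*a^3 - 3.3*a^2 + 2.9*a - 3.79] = 2.46*a^2 - 6.6*a + 2.9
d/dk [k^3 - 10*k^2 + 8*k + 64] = 3*k^2 - 20*k + 8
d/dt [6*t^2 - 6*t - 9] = 12*t - 6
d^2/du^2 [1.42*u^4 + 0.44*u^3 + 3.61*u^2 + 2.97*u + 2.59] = 17.04*u^2 + 2.64*u + 7.22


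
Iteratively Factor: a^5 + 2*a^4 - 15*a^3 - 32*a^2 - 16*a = (a + 4)*(a^4 - 2*a^3 - 7*a^2 - 4*a) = (a - 4)*(a + 4)*(a^3 + 2*a^2 + a) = a*(a - 4)*(a + 4)*(a^2 + 2*a + 1) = a*(a - 4)*(a + 1)*(a + 4)*(a + 1)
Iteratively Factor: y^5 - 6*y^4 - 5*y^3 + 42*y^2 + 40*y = (y + 1)*(y^4 - 7*y^3 + 2*y^2 + 40*y) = (y - 5)*(y + 1)*(y^3 - 2*y^2 - 8*y) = y*(y - 5)*(y + 1)*(y^2 - 2*y - 8) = y*(y - 5)*(y + 1)*(y + 2)*(y - 4)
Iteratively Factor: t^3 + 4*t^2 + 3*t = (t + 1)*(t^2 + 3*t) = (t + 1)*(t + 3)*(t)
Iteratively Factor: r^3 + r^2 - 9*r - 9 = (r + 3)*(r^2 - 2*r - 3) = (r - 3)*(r + 3)*(r + 1)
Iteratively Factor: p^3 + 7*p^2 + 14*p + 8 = (p + 2)*(p^2 + 5*p + 4) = (p + 2)*(p + 4)*(p + 1)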